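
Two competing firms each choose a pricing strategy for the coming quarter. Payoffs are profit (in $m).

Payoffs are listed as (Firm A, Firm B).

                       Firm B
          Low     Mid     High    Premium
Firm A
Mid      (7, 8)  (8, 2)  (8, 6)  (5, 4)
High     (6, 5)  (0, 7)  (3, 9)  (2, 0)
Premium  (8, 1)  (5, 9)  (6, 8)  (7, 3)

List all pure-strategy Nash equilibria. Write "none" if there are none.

There is no pure-strategy Nash equilibrium.

Firm A against Low: payoffs 7, 6, 8 → best response Premium.
Firm A against Mid: payoffs 8, 0, 5 → best response Mid.
Firm A against High: payoffs 8, 3, 6 → best response Mid.
Firm A against Premium: payoffs 5, 2, 7 → best response Premium.
Firm B against Mid: payoffs 8, 2, 6, 4 → best response Low.
Firm B against High: payoffs 5, 7, 9, 0 → best response High.
Firm B against Premium: payoffs 1, 9, 8, 3 → best response Mid.
No profile is a mutual best response for all players.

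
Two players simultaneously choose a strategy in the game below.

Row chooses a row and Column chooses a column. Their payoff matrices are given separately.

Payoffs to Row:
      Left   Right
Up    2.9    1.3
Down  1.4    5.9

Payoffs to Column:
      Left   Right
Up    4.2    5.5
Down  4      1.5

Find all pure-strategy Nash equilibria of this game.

There is no pure-strategy Nash equilibrium.

For each strategy profile, look for a profitable unilateral deviation.
(Up, Left): Column can switch to Right (4.2 → 5.5). Not NE.
(Up, Right): Row can switch to Down (1.3 → 5.9). Not NE.
(Down, Left): Row can switch to Up (1.4 → 2.9). Not NE.
(Down, Right): Column can switch to Left (1.5 → 4). Not NE.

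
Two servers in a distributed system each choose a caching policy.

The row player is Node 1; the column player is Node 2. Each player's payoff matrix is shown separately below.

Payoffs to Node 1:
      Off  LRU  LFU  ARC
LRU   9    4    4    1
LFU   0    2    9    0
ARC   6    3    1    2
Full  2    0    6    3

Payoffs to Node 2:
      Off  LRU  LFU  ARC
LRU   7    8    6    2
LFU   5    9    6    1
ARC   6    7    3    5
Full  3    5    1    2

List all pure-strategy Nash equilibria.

Pure NE: (LRU, LRU)

Node 1 against Off: payoffs 9, 0, 6, 2 → best response LRU.
Node 1 against LRU: payoffs 4, 2, 3, 0 → best response LRU.
Node 1 against LFU: payoffs 4, 9, 1, 6 → best response LFU.
Node 1 against ARC: payoffs 1, 0, 2, 3 → best response Full.
Node 2 against LRU: payoffs 7, 8, 6, 2 → best response LRU.
Node 2 against LFU: payoffs 5, 9, 6, 1 → best response LRU.
Node 2 against ARC: payoffs 6, 7, 3, 5 → best response LRU.
Node 2 against Full: payoffs 3, 5, 1, 2 → best response LRU.
Mutual best responses: (LRU, LRU).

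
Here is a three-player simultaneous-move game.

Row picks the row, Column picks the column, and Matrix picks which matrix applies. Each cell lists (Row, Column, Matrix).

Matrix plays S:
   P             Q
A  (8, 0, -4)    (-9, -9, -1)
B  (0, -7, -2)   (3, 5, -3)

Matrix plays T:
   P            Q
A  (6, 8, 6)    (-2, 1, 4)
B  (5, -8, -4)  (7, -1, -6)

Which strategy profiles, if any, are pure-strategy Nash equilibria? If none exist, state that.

(A, P, S): Matrix can switch to T (-4 → 6). Not NE.
(A, P, T): Row gets 6, best alternative 5; Column gets 8, best alternative 1; Matrix gets 6, best alternative -4. No profitable deviation — NE.
(A, Q, S): Row can switch to B (-9 → 3). Not NE.
(A, Q, T): Row can switch to B (-2 → 7). Not NE.
(B, P, S): Row can switch to A (0 → 8). Not NE.
(B, P, T): Row can switch to A (5 → 6). Not NE.
(B, Q, S): Row gets 3, best alternative -9; Column gets 5, best alternative -7; Matrix gets -3, best alternative -6. No profitable deviation — NE.
(B, Q, T): Matrix can switch to S (-6 → -3). Not NE.

Pure-strategy Nash equilibria: (A, P, T), (B, Q, S)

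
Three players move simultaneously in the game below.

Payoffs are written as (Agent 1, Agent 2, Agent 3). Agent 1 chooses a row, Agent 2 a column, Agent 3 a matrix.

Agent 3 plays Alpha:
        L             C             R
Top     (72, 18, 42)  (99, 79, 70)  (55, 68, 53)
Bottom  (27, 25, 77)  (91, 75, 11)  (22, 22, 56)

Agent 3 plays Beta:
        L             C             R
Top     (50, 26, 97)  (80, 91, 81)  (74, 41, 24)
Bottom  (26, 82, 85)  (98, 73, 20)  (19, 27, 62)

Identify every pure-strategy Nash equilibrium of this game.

none

For each player, find the best response to each opponent profile; mutual best responses are the pure NE.
Agent 1 against (L, Alpha): payoffs 72, 27 → best response Top.
Agent 1 against (L, Beta): payoffs 50, 26 → best response Top.
Agent 1 against (C, Alpha): payoffs 99, 91 → best response Top.
Agent 1 against (C, Beta): payoffs 80, 98 → best response Bottom.
Agent 1 against (R, Alpha): payoffs 55, 22 → best response Top.
Agent 1 against (R, Beta): payoffs 74, 19 → best response Top.
Agent 2 against (Top, Alpha): payoffs 18, 79, 68 → best response C.
Agent 2 against (Top, Beta): payoffs 26, 91, 41 → best response C.
Agent 2 against (Bottom, Alpha): payoffs 25, 75, 22 → best response C.
Agent 2 against (Bottom, Beta): payoffs 82, 73, 27 → best response L.
Agent 3 against (Top, L): payoffs 42, 97 → best response Beta.
Agent 3 against (Top, C): payoffs 70, 81 → best response Beta.
Agent 3 against (Top, R): payoffs 53, 24 → best response Alpha.
Agent 3 against (Bottom, L): payoffs 77, 85 → best response Beta.
Agent 3 against (Bottom, C): payoffs 11, 20 → best response Beta.
Agent 3 against (Bottom, R): payoffs 56, 62 → best response Beta.
No profile is a mutual best response for all players.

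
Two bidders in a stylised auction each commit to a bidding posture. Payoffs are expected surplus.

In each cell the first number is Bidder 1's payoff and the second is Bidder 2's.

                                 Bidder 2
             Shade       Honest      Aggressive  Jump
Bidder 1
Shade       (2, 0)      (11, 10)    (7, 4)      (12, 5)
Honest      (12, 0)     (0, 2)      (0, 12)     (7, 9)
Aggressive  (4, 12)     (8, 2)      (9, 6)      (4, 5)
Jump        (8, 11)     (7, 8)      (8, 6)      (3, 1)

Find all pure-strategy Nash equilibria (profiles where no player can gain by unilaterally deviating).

Mark each player's best response to every combination of opponents' strategies; a profile where every player is best-responding is a pure Nash equilibrium.
Bidder 1 against Shade: payoffs 2, 12, 4, 8 → best response Honest.
Bidder 1 against Honest: payoffs 11, 0, 8, 7 → best response Shade.
Bidder 1 against Aggressive: payoffs 7, 0, 9, 8 → best response Aggressive.
Bidder 1 against Jump: payoffs 12, 7, 4, 3 → best response Shade.
Bidder 2 against Shade: payoffs 0, 10, 4, 5 → best response Honest.
Bidder 2 against Honest: payoffs 0, 2, 12, 9 → best response Aggressive.
Bidder 2 against Aggressive: payoffs 12, 2, 6, 5 → best response Shade.
Bidder 2 against Jump: payoffs 11, 8, 6, 1 → best response Shade.
Mutual best responses: (Shade, Honest).

The unique pure-strategy Nash equilibrium is (Shade, Honest).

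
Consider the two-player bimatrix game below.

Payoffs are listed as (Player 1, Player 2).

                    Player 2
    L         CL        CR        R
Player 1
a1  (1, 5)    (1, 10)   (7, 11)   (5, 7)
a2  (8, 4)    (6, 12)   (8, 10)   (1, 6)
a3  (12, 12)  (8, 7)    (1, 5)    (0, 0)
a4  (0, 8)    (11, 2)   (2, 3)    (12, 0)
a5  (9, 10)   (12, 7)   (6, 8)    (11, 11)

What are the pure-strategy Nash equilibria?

The unique pure-strategy Nash equilibrium is (a3, L).

Check each profile: it is a Nash equilibrium iff no player can strictly gain by switching unilaterally.
(a1, L): Player 1 can switch to a2 (1 → 8). Not NE.
(a1, CL): Player 1 can switch to a2 (1 → 6). Not NE.
(a1, CR): Player 1 can switch to a2 (7 → 8). Not NE.
(a1, R): Player 1 can switch to a4 (5 → 12). Not NE.
(a2, L): Player 1 can switch to a3 (8 → 12). Not NE.
(a2, CL): Player 1 can switch to a3 (6 → 8). Not NE.
(a2, CR): Player 2 can switch to CL (10 → 12). Not NE.
(a2, R): Player 1 can switch to a1 (1 → 5). Not NE.
(a3, L): Player 1 gets 12, best alternative 9; Player 2 gets 12, best alternative 7. No profitable deviation — NE.
(The remaining 11 profiles each have a profitable deviation by the same check.)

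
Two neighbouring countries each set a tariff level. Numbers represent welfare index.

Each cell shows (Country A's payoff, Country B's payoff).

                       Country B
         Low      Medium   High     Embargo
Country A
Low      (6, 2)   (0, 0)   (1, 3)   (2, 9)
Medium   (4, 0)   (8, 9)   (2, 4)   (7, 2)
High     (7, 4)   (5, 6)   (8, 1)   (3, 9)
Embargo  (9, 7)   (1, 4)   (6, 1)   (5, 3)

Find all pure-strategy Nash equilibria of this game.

The pure Nash equilibria are (Medium, Medium) and (Embargo, Low).

Country A against Low: payoffs 6, 4, 7, 9 → best response Embargo.
Country A against Medium: payoffs 0, 8, 5, 1 → best response Medium.
Country A against High: payoffs 1, 2, 8, 6 → best response High.
Country A against Embargo: payoffs 2, 7, 3, 5 → best response Medium.
Country B against Low: payoffs 2, 0, 3, 9 → best response Embargo.
Country B against Medium: payoffs 0, 9, 4, 2 → best response Medium.
Country B against High: payoffs 4, 6, 1, 9 → best response Embargo.
Country B against Embargo: payoffs 7, 4, 1, 3 → best response Low.
Mutual best responses: (Medium, Medium); (Embargo, Low).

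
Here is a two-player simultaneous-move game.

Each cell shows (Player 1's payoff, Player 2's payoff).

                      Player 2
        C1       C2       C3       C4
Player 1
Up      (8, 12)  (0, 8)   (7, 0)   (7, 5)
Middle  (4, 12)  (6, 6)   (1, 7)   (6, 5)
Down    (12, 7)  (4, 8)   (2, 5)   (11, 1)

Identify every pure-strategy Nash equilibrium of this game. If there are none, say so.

No pure-strategy Nash equilibrium.

(Up, C1): Player 1 can switch to Down (8 → 12). Not NE.
(Up, C2): Player 1 can switch to Middle (0 → 6). Not NE.
(Up, C3): Player 2 can switch to C1 (0 → 12). Not NE.
(Up, C4): Player 1 can switch to Down (7 → 11). Not NE.
(Middle, C1): Player 1 can switch to Up (4 → 8). Not NE.
(Middle, C2): Player 2 can switch to C1 (6 → 12). Not NE.
(Middle, C3): Player 1 can switch to Up (1 → 7). Not NE.
(Middle, C4): Player 1 can switch to Up (6 → 7). Not NE.
(Down, C1): Player 2 can switch to C2 (7 → 8). Not NE.
(Down, C2): Player 1 can switch to Middle (4 → 6). Not NE.
(Down, C3): Player 1 can switch to Up (2 → 7). Not NE.
(Down, C4): Player 2 can switch to C1 (1 → 7). Not NE.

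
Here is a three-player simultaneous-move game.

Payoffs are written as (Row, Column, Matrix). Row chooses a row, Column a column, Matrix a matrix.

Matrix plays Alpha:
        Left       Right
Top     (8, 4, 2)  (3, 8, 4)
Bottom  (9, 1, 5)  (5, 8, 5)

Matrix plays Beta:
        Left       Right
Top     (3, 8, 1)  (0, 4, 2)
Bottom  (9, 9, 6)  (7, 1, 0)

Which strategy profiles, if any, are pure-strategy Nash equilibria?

(Top, Left, Alpha): Row can switch to Bottom (8 → 9). Not NE.
(Top, Left, Beta): Row can switch to Bottom (3 → 9). Not NE.
(Top, Right, Alpha): Row can switch to Bottom (3 → 5). Not NE.
(Top, Right, Beta): Row can switch to Bottom (0 → 7). Not NE.
(Bottom, Left, Alpha): Column can switch to Right (1 → 8). Not NE.
(Bottom, Left, Beta): Row gets 9, best alternative 3; Column gets 9, best alternative 1; Matrix gets 6, best alternative 5. No profitable deviation — NE.
(Bottom, Right, Alpha): Row gets 5, best alternative 3; Column gets 8, best alternative 1; Matrix gets 5, best alternative 0. No profitable deviation — NE.
(Bottom, Right, Beta): Column can switch to Left (1 → 9). Not NE.

The pure Nash equilibria are (Bottom, Left, Beta); (Bottom, Right, Alpha).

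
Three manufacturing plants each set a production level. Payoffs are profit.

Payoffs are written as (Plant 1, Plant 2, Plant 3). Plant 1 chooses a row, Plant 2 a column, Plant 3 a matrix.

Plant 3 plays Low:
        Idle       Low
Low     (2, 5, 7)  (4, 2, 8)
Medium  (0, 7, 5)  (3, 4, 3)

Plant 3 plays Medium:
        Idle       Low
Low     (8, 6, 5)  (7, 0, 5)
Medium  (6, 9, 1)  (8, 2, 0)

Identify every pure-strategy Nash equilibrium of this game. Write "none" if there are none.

(Low, Idle, Low)

Mark each player's best response to every combination of opponents' strategies; a profile where every player is best-responding is a pure Nash equilibrium.
Plant 1 against (Idle, Low): payoffs 2, 0 → best response Low.
Plant 1 against (Idle, Medium): payoffs 8, 6 → best response Low.
Plant 1 against (Low, Low): payoffs 4, 3 → best response Low.
Plant 1 against (Low, Medium): payoffs 7, 8 → best response Medium.
Plant 2 against (Low, Low): payoffs 5, 2 → best response Idle.
Plant 2 against (Low, Medium): payoffs 6, 0 → best response Idle.
Plant 2 against (Medium, Low): payoffs 7, 4 → best response Idle.
Plant 2 against (Medium, Medium): payoffs 9, 2 → best response Idle.
Plant 3 against (Low, Idle): payoffs 7, 5 → best response Low.
Plant 3 against (Low, Low): payoffs 8, 5 → best response Low.
Plant 3 against (Medium, Idle): payoffs 5, 1 → best response Low.
Plant 3 against (Medium, Low): payoffs 3, 0 → best response Low.
Mutual best responses: (Low, Idle, Low).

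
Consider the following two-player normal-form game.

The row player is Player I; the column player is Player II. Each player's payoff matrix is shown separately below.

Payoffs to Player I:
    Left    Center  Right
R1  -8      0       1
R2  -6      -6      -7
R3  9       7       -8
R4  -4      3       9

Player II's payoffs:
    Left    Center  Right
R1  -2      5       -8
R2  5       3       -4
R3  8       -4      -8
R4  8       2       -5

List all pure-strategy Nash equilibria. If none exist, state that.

(R1, Left): Player I can switch to R2 (-8 → -6). Not NE.
(R1, Center): Player I can switch to R3 (0 → 7). Not NE.
(R1, Right): Player I can switch to R4 (1 → 9). Not NE.
(R2, Left): Player I can switch to R3 (-6 → 9). Not NE.
(R2, Center): Player I can switch to R1 (-6 → 0). Not NE.
(R2, Right): Player I can switch to R1 (-7 → 1). Not NE.
(R3, Left): Player I gets 9, best alternative -4; Player II gets 8, best alternative -4. No profitable deviation — NE.
(R3, Center): Player II can switch to Left (-4 → 8). Not NE.
(R3, Right): Player I can switch to R1 (-8 → 1). Not NE.
(R4, Left): Player I can switch to R3 (-4 → 9). Not NE.
(R4, Center): Player I can switch to R3 (3 → 7). Not NE.
(The remaining 1 profile has a profitable deviation by the same check.)

Pure NE: (R3, Left)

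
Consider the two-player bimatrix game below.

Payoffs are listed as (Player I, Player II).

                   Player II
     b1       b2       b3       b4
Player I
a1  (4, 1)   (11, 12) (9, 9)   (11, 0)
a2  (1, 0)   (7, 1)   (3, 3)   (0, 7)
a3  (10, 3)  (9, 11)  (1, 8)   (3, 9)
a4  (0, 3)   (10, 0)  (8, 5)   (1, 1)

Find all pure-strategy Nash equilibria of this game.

Pure NE: (a1, b2)

(a1, b1): Player I can switch to a3 (4 → 10). Not NE.
(a1, b2): Player I gets 11, best alternative 10; Player II gets 12, best alternative 9. No profitable deviation — NE.
(a1, b3): Player II can switch to b2 (9 → 12). Not NE.
(a1, b4): Player II can switch to b1 (0 → 1). Not NE.
(a2, b1): Player I can switch to a1 (1 → 4). Not NE.
(a2, b2): Player I can switch to a1 (7 → 11). Not NE.
(a2, b3): Player I can switch to a1 (3 → 9). Not NE.
(The remaining 9 profiles each have a profitable deviation by the same check.)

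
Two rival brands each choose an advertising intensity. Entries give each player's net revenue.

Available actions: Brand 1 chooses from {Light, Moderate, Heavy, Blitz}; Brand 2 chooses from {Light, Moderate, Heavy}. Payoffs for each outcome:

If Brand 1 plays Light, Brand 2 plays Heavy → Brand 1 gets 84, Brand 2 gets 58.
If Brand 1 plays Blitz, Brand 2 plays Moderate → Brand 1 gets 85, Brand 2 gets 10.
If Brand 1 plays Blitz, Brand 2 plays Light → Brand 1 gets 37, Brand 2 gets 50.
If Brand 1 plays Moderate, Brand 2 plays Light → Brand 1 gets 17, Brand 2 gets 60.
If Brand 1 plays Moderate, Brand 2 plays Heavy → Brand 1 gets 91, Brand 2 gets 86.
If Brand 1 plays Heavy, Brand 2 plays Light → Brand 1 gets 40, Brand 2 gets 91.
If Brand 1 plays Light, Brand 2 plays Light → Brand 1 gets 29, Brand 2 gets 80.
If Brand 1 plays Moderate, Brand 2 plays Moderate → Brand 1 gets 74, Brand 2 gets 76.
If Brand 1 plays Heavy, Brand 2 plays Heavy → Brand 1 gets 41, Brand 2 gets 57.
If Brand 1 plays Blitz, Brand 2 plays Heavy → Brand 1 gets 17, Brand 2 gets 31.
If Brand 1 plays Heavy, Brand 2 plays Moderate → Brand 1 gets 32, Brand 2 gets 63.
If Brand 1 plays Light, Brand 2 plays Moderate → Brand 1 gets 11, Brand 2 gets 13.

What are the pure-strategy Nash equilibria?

(Moderate, Heavy); (Heavy, Light)

Brand 1 against Light: payoffs 29, 17, 40, 37 → best response Heavy.
Brand 1 against Moderate: payoffs 11, 74, 32, 85 → best response Blitz.
Brand 1 against Heavy: payoffs 84, 91, 41, 17 → best response Moderate.
Brand 2 against Light: payoffs 80, 13, 58 → best response Light.
Brand 2 against Moderate: payoffs 60, 76, 86 → best response Heavy.
Brand 2 against Heavy: payoffs 91, 63, 57 → best response Light.
Brand 2 against Blitz: payoffs 50, 10, 31 → best response Light.
Mutual best responses: (Moderate, Heavy); (Heavy, Light).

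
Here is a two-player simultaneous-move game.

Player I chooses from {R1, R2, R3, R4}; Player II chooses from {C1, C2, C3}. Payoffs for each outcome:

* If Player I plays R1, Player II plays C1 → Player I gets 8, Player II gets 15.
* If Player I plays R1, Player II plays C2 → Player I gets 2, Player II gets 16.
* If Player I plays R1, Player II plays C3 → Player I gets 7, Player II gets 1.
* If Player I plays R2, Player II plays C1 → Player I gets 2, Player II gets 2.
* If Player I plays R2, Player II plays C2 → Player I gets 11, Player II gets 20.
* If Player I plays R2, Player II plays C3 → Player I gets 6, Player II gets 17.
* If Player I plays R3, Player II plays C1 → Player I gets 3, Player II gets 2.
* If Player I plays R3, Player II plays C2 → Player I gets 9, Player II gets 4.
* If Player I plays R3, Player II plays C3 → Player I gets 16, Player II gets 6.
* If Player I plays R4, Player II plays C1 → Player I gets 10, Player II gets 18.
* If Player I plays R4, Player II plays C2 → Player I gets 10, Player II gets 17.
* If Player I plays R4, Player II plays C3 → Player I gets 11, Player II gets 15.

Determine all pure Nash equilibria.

Pure-strategy Nash equilibria: (R2, C2) and (R3, C3) and (R4, C1)

(R1, C1): Player I can switch to R4 (8 → 10). Not NE.
(R1, C2): Player I can switch to R2 (2 → 11). Not NE.
(R1, C3): Player I can switch to R3 (7 → 16). Not NE.
(R2, C1): Player I can switch to R1 (2 → 8). Not NE.
(R2, C2): Player I gets 11, best alternative 10; Player II gets 20, best alternative 17. No profitable deviation — NE.
(R2, C3): Player I can switch to R1 (6 → 7). Not NE.
(R3, C1): Player I can switch to R1 (3 → 8). Not NE.
(R3, C2): Player I can switch to R2 (9 → 11). Not NE.
(R3, C3): Player I gets 16, best alternative 11; Player II gets 6, best alternative 4. No profitable deviation — NE.
(R4, C1): Player I gets 10, best alternative 8; Player II gets 18, best alternative 17. No profitable deviation — NE.
(R4, C2): Player I can switch to R2 (10 → 11). Not NE.
(R4, C3): Player I can switch to R3 (11 → 16). Not NE.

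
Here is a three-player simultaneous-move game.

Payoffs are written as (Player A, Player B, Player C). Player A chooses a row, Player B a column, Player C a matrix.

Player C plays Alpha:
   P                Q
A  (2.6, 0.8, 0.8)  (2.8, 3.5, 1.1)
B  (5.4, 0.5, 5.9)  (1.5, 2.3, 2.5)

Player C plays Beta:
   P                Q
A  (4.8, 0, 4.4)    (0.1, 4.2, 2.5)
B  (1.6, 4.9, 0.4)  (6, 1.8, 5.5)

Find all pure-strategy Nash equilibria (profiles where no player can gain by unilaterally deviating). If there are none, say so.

(A, P, Alpha): Player A can switch to B (2.6 → 5.4). Not NE.
(A, P, Beta): Player B can switch to Q (0 → 4.2). Not NE.
(A, Q, Alpha): Player C can switch to Beta (1.1 → 2.5). Not NE.
(A, Q, Beta): Player A can switch to B (0.1 → 6). Not NE.
(B, P, Alpha): Player B can switch to Q (0.5 → 2.3). Not NE.
(B, P, Beta): Player A can switch to A (1.6 → 4.8). Not NE.
(The remaining 2 profiles each have a profitable deviation by the same check.)

There is no pure-strategy Nash equilibrium.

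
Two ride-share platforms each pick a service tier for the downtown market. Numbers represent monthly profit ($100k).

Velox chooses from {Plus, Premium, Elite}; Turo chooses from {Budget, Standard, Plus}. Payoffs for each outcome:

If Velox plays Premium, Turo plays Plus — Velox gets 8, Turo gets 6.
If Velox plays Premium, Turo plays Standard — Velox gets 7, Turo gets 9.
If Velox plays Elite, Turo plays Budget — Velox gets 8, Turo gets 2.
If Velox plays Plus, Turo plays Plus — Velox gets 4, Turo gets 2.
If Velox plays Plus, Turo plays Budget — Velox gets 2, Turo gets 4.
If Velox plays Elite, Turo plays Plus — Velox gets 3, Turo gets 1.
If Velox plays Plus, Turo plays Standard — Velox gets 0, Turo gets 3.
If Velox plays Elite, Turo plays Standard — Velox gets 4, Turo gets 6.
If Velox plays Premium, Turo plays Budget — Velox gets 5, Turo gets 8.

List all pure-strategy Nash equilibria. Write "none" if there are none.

For each strategy profile, look for a profitable unilateral deviation.
(Plus, Budget): Velox can switch to Premium (2 → 5). Not NE.
(Plus, Standard): Velox can switch to Premium (0 → 7). Not NE.
(Plus, Plus): Velox can switch to Premium (4 → 8). Not NE.
(Premium, Budget): Velox can switch to Elite (5 → 8). Not NE.
(Premium, Standard): Velox gets 7, best alternative 4; Turo gets 9, best alternative 8. No profitable deviation — NE.
(Premium, Plus): Turo can switch to Budget (6 → 8). Not NE.
(Elite, Budget): Turo can switch to Standard (2 → 6). Not NE.
(The remaining 2 profiles each have a profitable deviation by the same check.)

The unique pure-strategy Nash equilibrium is (Premium, Standard).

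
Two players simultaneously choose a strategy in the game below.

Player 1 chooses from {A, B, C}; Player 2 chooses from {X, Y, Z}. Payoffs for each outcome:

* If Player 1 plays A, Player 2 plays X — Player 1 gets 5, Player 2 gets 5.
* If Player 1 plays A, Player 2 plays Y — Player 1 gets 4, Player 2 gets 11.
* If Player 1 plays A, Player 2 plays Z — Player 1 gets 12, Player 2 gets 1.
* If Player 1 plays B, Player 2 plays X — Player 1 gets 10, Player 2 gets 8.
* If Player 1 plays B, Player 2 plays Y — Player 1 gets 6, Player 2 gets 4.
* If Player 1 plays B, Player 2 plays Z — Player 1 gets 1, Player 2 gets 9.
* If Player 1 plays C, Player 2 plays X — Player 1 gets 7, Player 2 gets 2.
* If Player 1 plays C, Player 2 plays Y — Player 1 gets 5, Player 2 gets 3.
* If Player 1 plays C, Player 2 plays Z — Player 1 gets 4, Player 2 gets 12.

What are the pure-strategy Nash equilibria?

none

Check each profile: it is a Nash equilibrium iff no player can strictly gain by switching unilaterally.
(A, X): Player 1 can switch to B (5 → 10). Not NE.
(A, Y): Player 1 can switch to B (4 → 6). Not NE.
(A, Z): Player 2 can switch to X (1 → 5). Not NE.
(B, X): Player 2 can switch to Z (8 → 9). Not NE.
(B, Y): Player 2 can switch to X (4 → 8). Not NE.
(B, Z): Player 1 can switch to A (1 → 12). Not NE.
(C, X): Player 1 can switch to B (7 → 10). Not NE.
(C, Y): Player 1 can switch to B (5 → 6). Not NE.
(C, Z): Player 1 can switch to A (4 → 12). Not NE.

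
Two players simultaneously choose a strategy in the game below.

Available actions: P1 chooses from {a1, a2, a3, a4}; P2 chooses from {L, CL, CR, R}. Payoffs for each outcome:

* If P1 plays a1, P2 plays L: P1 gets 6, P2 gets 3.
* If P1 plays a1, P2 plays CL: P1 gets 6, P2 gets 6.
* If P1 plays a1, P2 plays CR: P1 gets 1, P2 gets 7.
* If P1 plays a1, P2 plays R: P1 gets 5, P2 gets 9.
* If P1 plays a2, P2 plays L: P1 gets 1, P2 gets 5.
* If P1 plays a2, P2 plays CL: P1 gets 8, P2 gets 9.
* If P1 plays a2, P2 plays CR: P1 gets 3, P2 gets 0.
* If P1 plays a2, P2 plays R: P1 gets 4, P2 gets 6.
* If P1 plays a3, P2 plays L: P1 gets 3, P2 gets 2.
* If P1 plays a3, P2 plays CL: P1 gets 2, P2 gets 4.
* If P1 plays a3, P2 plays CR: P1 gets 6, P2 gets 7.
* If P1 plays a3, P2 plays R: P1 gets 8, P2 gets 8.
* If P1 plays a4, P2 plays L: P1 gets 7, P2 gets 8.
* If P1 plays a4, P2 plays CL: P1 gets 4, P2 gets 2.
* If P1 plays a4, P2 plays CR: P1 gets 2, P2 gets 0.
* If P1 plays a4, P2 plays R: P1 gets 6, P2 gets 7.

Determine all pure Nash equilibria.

Pure-strategy Nash equilibria: (a2, CL), (a3, R), (a4, L)

For each player, find the best response to each opponent profile; mutual best responses are the pure NE.
P1 against L: payoffs 6, 1, 3, 7 → best response a4.
P1 against CL: payoffs 6, 8, 2, 4 → best response a2.
P1 against CR: payoffs 1, 3, 6, 2 → best response a3.
P1 against R: payoffs 5, 4, 8, 6 → best response a3.
P2 against a1: payoffs 3, 6, 7, 9 → best response R.
P2 against a2: payoffs 5, 9, 0, 6 → best response CL.
P2 against a3: payoffs 2, 4, 7, 8 → best response R.
P2 against a4: payoffs 8, 2, 0, 7 → best response L.
Mutual best responses: (a2, CL); (a3, R); (a4, L).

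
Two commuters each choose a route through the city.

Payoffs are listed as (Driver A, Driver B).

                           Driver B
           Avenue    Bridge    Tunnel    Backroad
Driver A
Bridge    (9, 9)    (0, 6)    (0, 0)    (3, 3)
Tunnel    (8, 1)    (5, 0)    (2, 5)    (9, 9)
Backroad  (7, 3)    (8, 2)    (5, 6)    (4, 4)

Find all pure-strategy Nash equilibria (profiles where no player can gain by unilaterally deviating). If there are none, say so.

For each player, find the best response to each opponent profile; mutual best responses are the pure NE.
Driver A against Avenue: payoffs 9, 8, 7 → best response Bridge.
Driver A against Bridge: payoffs 0, 5, 8 → best response Backroad.
Driver A against Tunnel: payoffs 0, 2, 5 → best response Backroad.
Driver A against Backroad: payoffs 3, 9, 4 → best response Tunnel.
Driver B against Bridge: payoffs 9, 6, 0, 3 → best response Avenue.
Driver B against Tunnel: payoffs 1, 0, 5, 9 → best response Backroad.
Driver B against Backroad: payoffs 3, 2, 6, 4 → best response Tunnel.
Mutual best responses: (Bridge, Avenue); (Tunnel, Backroad); (Backroad, Tunnel).

The pure Nash equilibria are (Bridge, Avenue) and (Tunnel, Backroad) and (Backroad, Tunnel).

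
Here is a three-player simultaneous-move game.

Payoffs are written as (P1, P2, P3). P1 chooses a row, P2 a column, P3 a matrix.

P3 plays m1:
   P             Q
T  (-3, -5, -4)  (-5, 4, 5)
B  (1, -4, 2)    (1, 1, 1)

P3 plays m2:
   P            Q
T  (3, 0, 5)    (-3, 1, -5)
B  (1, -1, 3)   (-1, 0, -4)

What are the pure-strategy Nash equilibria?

For each strategy profile, look for a profitable unilateral deviation.
(T, P, m1): P1 can switch to B (-3 → 1). Not NE.
(T, P, m2): P2 can switch to Q (0 → 1). Not NE.
(T, Q, m1): P1 can switch to B (-5 → 1). Not NE.
(T, Q, m2): P1 can switch to B (-3 → -1). Not NE.
(B, P, m1): P2 can switch to Q (-4 → 1). Not NE.
(B, P, m2): P1 can switch to T (1 → 3). Not NE.
(B, Q, m1): P1 gets 1, best alternative -5; P2 gets 1, best alternative -4; P3 gets 1, best alternative -4. No profitable deviation — NE.
(B, Q, m2): P3 can switch to m1 (-4 → 1). Not NE.

(B, Q, m1)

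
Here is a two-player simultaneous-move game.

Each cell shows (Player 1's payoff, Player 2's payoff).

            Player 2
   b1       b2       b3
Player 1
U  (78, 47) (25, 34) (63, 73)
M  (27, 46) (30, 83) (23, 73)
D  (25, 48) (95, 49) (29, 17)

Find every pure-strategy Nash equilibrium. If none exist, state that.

Pure-strategy Nash equilibria: (U, b3); (D, b2)

(U, b1): Player 2 can switch to b3 (47 → 73). Not NE.
(U, b2): Player 1 can switch to M (25 → 30). Not NE.
(U, b3): Player 1 gets 63, best alternative 29; Player 2 gets 73, best alternative 47. No profitable deviation — NE.
(M, b1): Player 1 can switch to U (27 → 78). Not NE.
(M, b2): Player 1 can switch to D (30 → 95). Not NE.
(M, b3): Player 1 can switch to U (23 → 63). Not NE.
(D, b1): Player 1 can switch to U (25 → 78). Not NE.
(D, b2): Player 1 gets 95, best alternative 30; Player 2 gets 49, best alternative 48. No profitable deviation — NE.
(D, b3): Player 1 can switch to U (29 → 63). Not NE.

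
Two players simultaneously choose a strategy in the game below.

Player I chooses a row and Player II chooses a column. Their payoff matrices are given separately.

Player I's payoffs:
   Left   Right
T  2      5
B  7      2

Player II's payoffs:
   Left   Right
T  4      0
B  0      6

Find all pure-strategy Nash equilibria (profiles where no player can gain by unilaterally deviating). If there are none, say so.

This game has no pure Nash equilibrium.

Player I against Left: payoffs 2, 7 → best response B.
Player I against Right: payoffs 5, 2 → best response T.
Player II against T: payoffs 4, 0 → best response Left.
Player II against B: payoffs 0, 6 → best response Right.
No profile is a mutual best response for all players.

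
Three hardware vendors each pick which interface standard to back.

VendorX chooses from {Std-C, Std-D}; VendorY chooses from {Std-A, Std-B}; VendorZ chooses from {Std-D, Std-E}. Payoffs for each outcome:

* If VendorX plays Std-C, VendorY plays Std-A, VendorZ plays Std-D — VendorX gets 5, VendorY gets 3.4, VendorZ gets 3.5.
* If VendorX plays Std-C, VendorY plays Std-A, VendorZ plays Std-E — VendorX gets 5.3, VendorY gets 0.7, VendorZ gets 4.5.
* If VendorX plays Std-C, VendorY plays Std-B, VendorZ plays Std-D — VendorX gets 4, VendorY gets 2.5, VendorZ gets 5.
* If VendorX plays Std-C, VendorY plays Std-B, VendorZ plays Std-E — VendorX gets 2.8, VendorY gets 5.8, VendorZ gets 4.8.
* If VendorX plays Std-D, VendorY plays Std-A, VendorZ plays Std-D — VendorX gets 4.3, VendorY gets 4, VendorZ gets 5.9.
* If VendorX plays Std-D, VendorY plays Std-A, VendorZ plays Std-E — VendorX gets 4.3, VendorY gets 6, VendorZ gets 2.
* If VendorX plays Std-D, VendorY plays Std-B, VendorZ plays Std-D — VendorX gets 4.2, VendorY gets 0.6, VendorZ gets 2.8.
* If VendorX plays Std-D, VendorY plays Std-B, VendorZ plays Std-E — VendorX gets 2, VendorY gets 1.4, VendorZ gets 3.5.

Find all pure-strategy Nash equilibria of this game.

Check each profile: it is a Nash equilibrium iff no player can strictly gain by switching unilaterally.
(Std-C, Std-A, Std-D): VendorZ can switch to Std-E (3.5 → 4.5). Not NE.
(Std-C, Std-A, Std-E): VendorY can switch to Std-B (0.7 → 5.8). Not NE.
(Std-C, Std-B, Std-D): VendorX can switch to Std-D (4 → 4.2). Not NE.
(Std-C, Std-B, Std-E): VendorZ can switch to Std-D (4.8 → 5). Not NE.
(Std-D, Std-A, Std-D): VendorX can switch to Std-C (4.3 → 5). Not NE.
(Std-D, Std-A, Std-E): VendorX can switch to Std-C (4.3 → 5.3). Not NE.
(Std-D, Std-B, Std-D): VendorY can switch to Std-A (0.6 → 4). Not NE.
(Std-D, Std-B, Std-E): VendorX can switch to Std-C (2 → 2.8). Not NE.

none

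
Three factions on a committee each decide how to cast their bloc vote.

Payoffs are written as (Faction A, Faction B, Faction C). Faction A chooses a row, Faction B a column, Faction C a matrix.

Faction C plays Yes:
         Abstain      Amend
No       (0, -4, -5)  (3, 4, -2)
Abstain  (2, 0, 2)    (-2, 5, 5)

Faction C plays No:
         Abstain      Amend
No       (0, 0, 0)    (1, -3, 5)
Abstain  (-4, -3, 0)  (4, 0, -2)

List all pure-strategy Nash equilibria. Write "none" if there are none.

For each strategy profile, look for a profitable unilateral deviation.
(No, Abstain, Yes): Faction A can switch to Abstain (0 → 2). Not NE.
(No, Abstain, No): Faction A gets 0, best alternative -4; Faction B gets 0, best alternative -3; Faction C gets 0, best alternative -5. No profitable deviation — NE.
(No, Amend, Yes): Faction C can switch to No (-2 → 5). Not NE.
(No, Amend, No): Faction A can switch to Abstain (1 → 4). Not NE.
(Abstain, Abstain, Yes): Faction B can switch to Amend (0 → 5). Not NE.
(Abstain, Abstain, No): Faction A can switch to No (-4 → 0). Not NE.
(Abstain, Amend, Yes): Faction A can switch to No (-2 → 3). Not NE.
(Abstain, Amend, No): Faction C can switch to Yes (-2 → 5). Not NE.

The unique pure-strategy Nash equilibrium is (No, Abstain, No).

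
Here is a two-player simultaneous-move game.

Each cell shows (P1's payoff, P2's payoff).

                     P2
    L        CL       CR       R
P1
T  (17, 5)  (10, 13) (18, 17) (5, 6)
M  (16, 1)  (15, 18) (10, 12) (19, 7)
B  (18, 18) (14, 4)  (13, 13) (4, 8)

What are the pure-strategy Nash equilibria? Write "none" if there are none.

The pure Nash equilibria are (T, CR) and (M, CL) and (B, L).

Mark each player's best response to every combination of opponents' strategies; a profile where every player is best-responding is a pure Nash equilibrium.
P1 against L: payoffs 17, 16, 18 → best response B.
P1 against CL: payoffs 10, 15, 14 → best response M.
P1 against CR: payoffs 18, 10, 13 → best response T.
P1 against R: payoffs 5, 19, 4 → best response M.
P2 against T: payoffs 5, 13, 17, 6 → best response CR.
P2 against M: payoffs 1, 18, 12, 7 → best response CL.
P2 against B: payoffs 18, 4, 13, 8 → best response L.
Mutual best responses: (T, CR); (M, CL); (B, L).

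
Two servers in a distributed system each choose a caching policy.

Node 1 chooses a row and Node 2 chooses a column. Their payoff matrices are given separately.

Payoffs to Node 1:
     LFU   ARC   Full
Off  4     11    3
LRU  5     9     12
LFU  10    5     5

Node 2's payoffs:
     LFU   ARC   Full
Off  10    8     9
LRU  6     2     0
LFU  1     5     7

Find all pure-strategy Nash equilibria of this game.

none

Node 1 against LFU: payoffs 4, 5, 10 → best response LFU.
Node 1 against ARC: payoffs 11, 9, 5 → best response Off.
Node 1 against Full: payoffs 3, 12, 5 → best response LRU.
Node 2 against Off: payoffs 10, 8, 9 → best response LFU.
Node 2 against LRU: payoffs 6, 2, 0 → best response LFU.
Node 2 against LFU: payoffs 1, 5, 7 → best response Full.
No profile is a mutual best response for all players.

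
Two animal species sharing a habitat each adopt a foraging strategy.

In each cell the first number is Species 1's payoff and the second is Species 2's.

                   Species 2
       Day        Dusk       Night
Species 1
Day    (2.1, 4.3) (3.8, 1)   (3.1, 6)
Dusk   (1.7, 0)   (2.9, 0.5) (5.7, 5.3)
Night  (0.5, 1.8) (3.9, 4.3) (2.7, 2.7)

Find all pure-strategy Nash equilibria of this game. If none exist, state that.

Pure-strategy Nash equilibria: (Dusk, Night) and (Night, Dusk)

Mark each player's best response to every combination of opponents' strategies; a profile where every player is best-responding is a pure Nash equilibrium.
Species 1 against Day: payoffs 2.1, 1.7, 0.5 → best response Day.
Species 1 against Dusk: payoffs 3.8, 2.9, 3.9 → best response Night.
Species 1 against Night: payoffs 3.1, 5.7, 2.7 → best response Dusk.
Species 2 against Day: payoffs 4.3, 1, 6 → best response Night.
Species 2 against Dusk: payoffs 0, 0.5, 5.3 → best response Night.
Species 2 against Night: payoffs 1.8, 4.3, 2.7 → best response Dusk.
Mutual best responses: (Dusk, Night); (Night, Dusk).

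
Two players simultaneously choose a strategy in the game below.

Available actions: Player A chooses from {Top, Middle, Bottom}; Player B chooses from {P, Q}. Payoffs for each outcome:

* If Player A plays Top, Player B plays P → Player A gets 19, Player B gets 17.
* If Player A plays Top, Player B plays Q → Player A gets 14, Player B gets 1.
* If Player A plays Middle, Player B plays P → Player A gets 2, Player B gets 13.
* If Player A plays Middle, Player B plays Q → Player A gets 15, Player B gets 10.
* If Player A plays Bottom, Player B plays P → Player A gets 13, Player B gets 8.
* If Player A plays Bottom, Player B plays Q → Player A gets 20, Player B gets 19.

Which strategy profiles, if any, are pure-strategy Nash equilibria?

(Top, P) and (Bottom, Q)

(Top, P): Player A gets 19, best alternative 13; Player B gets 17, best alternative 1. No profitable deviation — NE.
(Top, Q): Player A can switch to Middle (14 → 15). Not NE.
(Middle, P): Player A can switch to Top (2 → 19). Not NE.
(Middle, Q): Player A can switch to Bottom (15 → 20). Not NE.
(Bottom, P): Player A can switch to Top (13 → 19). Not NE.
(Bottom, Q): Player A gets 20, best alternative 15; Player B gets 19, best alternative 8. No profitable deviation — NE.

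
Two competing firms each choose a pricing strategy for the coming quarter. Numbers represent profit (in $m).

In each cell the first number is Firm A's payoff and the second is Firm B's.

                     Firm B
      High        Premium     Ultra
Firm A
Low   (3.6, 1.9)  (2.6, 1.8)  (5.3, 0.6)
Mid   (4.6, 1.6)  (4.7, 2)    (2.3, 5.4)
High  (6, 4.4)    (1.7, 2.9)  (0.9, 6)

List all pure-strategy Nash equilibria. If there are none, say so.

Mark each player's best response to every combination of opponents' strategies; a profile where every player is best-responding is a pure Nash equilibrium.
Firm A against High: payoffs 3.6, 4.6, 6 → best response High.
Firm A against Premium: payoffs 2.6, 4.7, 1.7 → best response Mid.
Firm A against Ultra: payoffs 5.3, 2.3, 0.9 → best response Low.
Firm B against Low: payoffs 1.9, 1.8, 0.6 → best response High.
Firm B against Mid: payoffs 1.6, 2, 5.4 → best response Ultra.
Firm B against High: payoffs 4.4, 2.9, 6 → best response Ultra.
No profile is a mutual best response for all players.

There is no pure-strategy Nash equilibrium.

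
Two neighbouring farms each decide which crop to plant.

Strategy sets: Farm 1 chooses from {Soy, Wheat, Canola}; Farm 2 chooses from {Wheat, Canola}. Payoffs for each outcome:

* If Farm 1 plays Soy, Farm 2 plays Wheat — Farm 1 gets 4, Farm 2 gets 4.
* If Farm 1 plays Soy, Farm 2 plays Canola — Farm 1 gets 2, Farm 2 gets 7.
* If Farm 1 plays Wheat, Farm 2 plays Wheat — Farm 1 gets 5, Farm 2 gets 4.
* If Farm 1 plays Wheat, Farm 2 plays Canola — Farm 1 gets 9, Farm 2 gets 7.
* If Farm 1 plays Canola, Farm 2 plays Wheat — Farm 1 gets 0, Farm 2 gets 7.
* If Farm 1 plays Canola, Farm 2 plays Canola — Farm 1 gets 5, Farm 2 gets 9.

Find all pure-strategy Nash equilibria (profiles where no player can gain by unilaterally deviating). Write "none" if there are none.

Farm 1 against Wheat: payoffs 4, 5, 0 → best response Wheat.
Farm 1 against Canola: payoffs 2, 9, 5 → best response Wheat.
Farm 2 against Soy: payoffs 4, 7 → best response Canola.
Farm 2 against Wheat: payoffs 4, 7 → best response Canola.
Farm 2 against Canola: payoffs 7, 9 → best response Canola.
Mutual best responses: (Wheat, Canola).

(Wheat, Canola)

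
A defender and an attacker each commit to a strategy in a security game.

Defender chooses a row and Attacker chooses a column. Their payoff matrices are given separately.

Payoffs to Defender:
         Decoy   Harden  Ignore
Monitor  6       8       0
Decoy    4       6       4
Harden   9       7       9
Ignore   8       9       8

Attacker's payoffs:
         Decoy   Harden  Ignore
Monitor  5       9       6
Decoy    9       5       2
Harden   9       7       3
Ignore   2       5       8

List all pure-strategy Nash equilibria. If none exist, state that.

The unique pure-strategy Nash equilibrium is (Harden, Decoy).

Defender against Decoy: payoffs 6, 4, 9, 8 → best response Harden.
Defender against Harden: payoffs 8, 6, 7, 9 → best response Ignore.
Defender against Ignore: payoffs 0, 4, 9, 8 → best response Harden.
Attacker against Monitor: payoffs 5, 9, 6 → best response Harden.
Attacker against Decoy: payoffs 9, 5, 2 → best response Decoy.
Attacker against Harden: payoffs 9, 7, 3 → best response Decoy.
Attacker against Ignore: payoffs 2, 5, 8 → best response Ignore.
Mutual best responses: (Harden, Decoy).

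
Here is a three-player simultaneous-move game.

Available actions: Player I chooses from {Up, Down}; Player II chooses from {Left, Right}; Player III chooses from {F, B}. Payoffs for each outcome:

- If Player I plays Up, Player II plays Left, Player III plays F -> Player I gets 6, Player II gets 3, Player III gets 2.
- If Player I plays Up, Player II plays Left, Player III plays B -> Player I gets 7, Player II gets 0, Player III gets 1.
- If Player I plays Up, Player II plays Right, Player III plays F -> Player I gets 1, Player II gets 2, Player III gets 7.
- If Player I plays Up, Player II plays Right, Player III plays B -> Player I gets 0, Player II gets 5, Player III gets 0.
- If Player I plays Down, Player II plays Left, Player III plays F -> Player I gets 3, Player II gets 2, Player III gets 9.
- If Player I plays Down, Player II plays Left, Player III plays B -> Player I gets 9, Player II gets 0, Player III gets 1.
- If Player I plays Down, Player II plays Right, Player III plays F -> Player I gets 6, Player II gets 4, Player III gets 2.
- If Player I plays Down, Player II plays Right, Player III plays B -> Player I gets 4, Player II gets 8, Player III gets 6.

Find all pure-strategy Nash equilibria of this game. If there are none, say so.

Pure-strategy Nash equilibria: (Up, Left, F), (Down, Right, B)

(Up, Left, F): Player I gets 6, best alternative 3; Player II gets 3, best alternative 2; Player III gets 2, best alternative 1. No profitable deviation — NE.
(Up, Left, B): Player I can switch to Down (7 → 9). Not NE.
(Up, Right, F): Player I can switch to Down (1 → 6). Not NE.
(Up, Right, B): Player I can switch to Down (0 → 4). Not NE.
(Down, Left, F): Player I can switch to Up (3 → 6). Not NE.
(Down, Left, B): Player II can switch to Right (0 → 8). Not NE.
(Down, Right, F): Player III can switch to B (2 → 6). Not NE.
(Down, Right, B): Player I gets 4, best alternative 0; Player II gets 8, best alternative 0; Player III gets 6, best alternative 2. No profitable deviation — NE.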